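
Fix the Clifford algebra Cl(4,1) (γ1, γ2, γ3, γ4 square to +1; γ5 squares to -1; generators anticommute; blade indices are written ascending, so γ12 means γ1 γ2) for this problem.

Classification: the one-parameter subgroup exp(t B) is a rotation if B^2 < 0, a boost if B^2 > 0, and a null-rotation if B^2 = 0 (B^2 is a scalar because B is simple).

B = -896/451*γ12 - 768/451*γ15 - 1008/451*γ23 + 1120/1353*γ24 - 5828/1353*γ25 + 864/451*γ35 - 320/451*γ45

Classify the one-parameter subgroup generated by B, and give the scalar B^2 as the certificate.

B^2 term by term: the squares give (-896/451)^2*(γ12)^2 + (-768/451)^2*(γ15)^2 + (-1008/451)^2*(γ23)^2 + (1120/1353)^2*(γ24)^2 + (-5828/1353)^2*(γ25)^2 + (864/451)^2*(γ35)^2 + (-320/451)^2*(γ45)^2 = 802816/203401*(-1) + 589824/203401*(+1) + 1016064/203401*(-1) + 1254400/1830609*(-1) + 33965584/1830609*(+1) + 746496/203401*(+1) + 102400/203401*(+1) = 16 (each basis 2-blade squares to minus the product of its generators' squares); cross terms between blades sharing an index anticommute and cancel; the commuting (index-disjoint) pairs give grade-4 terms 2*c*c'*(blade product), which cancel blade by blade — γ1235: -1548288/203401 + 1548288/203401 = 0; γ1245: 573440/203401 - 573440/203401 = 0; γ2345: 645120/203401 - 645120/203401 = 0 — confirming B is simple. So B^2 = 16.
Answer: boost, certificate B^2 = 16. Note: conjugating B changes its blade decomposition but never the scalar B^2 = 16, whose sign settles the classification.


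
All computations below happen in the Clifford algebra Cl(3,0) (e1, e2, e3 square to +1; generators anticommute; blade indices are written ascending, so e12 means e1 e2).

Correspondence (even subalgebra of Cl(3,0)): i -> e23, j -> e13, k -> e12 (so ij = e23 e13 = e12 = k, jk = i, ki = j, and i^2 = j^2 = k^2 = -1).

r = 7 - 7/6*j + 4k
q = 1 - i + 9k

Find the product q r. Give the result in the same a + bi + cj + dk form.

In blades: q = 1 + 9*e12 - e23, r = 7 + 4*e12 - 7/6*e13.
Distribute q over r term by term (generator squares from the signature, products reordered to ascending indices): (1)*r = 7 + 4*e12 - 7/6*e13; (9*e12)*r = -36 + 63*e12 + 21/2*e23; (-e23)*r = 7/6*e12 + 4*e13 - 7*e23.
Sum: -29 + 409/6*e12 + 17/6*e13 + 7/2*e23; translating back through the correspondence:
Answer: -29 + 7/2*i + 17/6*j + 409/6*k


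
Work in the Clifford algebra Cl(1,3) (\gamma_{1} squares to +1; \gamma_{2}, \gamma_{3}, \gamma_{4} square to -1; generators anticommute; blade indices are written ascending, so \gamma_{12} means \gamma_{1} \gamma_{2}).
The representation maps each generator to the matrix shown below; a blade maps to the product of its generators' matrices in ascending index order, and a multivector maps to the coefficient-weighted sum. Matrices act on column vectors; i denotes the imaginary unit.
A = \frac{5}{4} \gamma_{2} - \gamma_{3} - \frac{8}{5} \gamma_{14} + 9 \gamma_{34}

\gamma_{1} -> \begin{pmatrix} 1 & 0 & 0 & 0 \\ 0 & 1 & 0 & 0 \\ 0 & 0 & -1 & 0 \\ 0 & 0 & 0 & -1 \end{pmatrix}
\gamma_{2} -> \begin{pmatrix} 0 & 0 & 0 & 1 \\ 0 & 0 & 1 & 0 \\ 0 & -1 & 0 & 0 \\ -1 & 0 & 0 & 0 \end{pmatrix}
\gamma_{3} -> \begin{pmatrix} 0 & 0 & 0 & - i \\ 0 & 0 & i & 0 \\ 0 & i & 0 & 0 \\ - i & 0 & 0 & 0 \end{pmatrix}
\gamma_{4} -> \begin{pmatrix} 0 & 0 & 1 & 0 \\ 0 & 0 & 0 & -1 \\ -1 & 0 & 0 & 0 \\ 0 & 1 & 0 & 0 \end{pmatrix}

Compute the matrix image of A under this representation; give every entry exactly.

Bivector images (products of the table entries): rho(\gamma_{14}) = rho(\gamma_{1})rho(\gamma_{4}) = \begin{pmatrix} 0 & 0 & 1 & 0 \\ 0 & 0 & 0 & -1 \\ 1 & 0 & 0 & 0 \\ 0 & -1 & 0 & 0 \end{pmatrix}; rho(\gamma_{34}) = rho(\gamma_{3})rho(\gamma_{4}) = \begin{pmatrix} 0 & - i & 0 & 0 \\ - i & 0 & 0 & 0 \\ 0 & 0 & 0 & - i \\ 0 & 0 & - i & 0 \end{pmatrix}.
M = (\frac{5}{4})*rho(\gamma_{2}) + (-1)*rho(\gamma_{3}) + (-\frac{8}{5})*rho(\gamma_{14}) + (9)*rho(\gamma_{34}), summed entrywise:
Answer: \begin{pmatrix} 0 & - 9 i & - \frac{8}{5} & \frac{5}{4} + i \\ - 9 i & 0 & \frac{5}{4} - i & \frac{8}{5} \\ - \frac{8}{5} & - \frac{5}{4} - i & 0 & - 9 i \\ - \frac{5}{4} + i & \frac{8}{5} & - 9 i & 0 \end{pmatrix}


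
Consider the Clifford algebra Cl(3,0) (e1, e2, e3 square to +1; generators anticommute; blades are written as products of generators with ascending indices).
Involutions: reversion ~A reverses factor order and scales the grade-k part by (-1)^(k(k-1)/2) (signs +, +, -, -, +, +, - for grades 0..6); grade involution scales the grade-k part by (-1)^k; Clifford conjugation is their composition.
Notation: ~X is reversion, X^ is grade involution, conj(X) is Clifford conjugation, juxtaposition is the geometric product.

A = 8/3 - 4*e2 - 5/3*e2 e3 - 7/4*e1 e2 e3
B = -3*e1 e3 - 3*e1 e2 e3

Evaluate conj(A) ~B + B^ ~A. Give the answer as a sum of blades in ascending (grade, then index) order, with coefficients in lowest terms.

first term: 21/4 - 5*e1 - 21/4*e2 + 5*e1 e2 - 4*e1 e3 - 4*e1 e2 e3
second term: -21/4 - 5*e1 - 21/4*e2 + 5*e1 e2 + 4*e1 e3 - 4*e1 e2 e3
Answer: -10*e1 - 21/2*e2 + 10*e1 e2 - 8*e1 e2 e3


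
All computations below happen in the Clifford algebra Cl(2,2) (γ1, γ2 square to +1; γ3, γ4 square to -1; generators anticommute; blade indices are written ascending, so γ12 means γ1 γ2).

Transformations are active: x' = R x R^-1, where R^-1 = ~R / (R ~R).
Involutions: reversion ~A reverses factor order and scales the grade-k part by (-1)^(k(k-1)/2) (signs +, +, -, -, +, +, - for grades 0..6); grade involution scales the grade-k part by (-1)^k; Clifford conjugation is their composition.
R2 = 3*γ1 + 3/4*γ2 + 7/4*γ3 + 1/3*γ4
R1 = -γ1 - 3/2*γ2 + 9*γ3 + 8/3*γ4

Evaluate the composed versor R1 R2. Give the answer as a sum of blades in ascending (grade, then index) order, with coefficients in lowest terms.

Distribute over the terms of R1 (each basis-blade product reordered to ascending indices, repeated generators contracted through their squares):
(-γ1) R2 = -3 - 3/4*γ12 - 7/4*γ13 - 1/3*γ14
(-3/2*γ2) R2 = -9/8 + 9/2*γ12 - 21/8*γ23 - 1/2*γ24
(9*γ3) R2 = -63/4 - 27*γ13 - 27/4*γ23 + 3*γ34
(8/3*γ4) R2 = -8/9 - 8*γ14 - 2*γ24 - 14/3*γ34
Summing the partial products and collecting blades:
Answer: -1495/72 + 15/4*γ12 - 115/4*γ13 - 25/3*γ14 - 75/8*γ23 - 5/2*γ24 - 5/3*γ34


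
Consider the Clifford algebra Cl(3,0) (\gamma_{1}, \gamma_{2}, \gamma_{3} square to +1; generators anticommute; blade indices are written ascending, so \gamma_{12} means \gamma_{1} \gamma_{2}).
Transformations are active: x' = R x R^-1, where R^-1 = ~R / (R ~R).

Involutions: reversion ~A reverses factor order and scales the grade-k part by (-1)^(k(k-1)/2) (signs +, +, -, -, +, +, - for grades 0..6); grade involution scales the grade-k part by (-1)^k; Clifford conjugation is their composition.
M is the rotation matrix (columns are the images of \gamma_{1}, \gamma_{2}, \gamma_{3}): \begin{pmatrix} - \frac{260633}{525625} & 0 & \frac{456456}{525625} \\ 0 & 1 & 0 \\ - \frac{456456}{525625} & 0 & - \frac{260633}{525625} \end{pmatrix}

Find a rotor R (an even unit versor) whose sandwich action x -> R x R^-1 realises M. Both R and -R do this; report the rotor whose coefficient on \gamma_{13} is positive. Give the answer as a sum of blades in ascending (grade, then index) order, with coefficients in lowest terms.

Method: write R = a + b12*\gamma_{12} + b13*\gamma_{13} + b23*\gamma_{23} with a^2 + b12^2 + b13^2 + b23^2 = 1 (so R^-1 = ~R). Expanding the columns R e_j ~R gives tr M = 4a^2 - 1 and, from the antisymmetric part, M21 - M12 = -4a*b12, M13 - M31 = 4a*b13, M32 - M23 = -4a*b23.
Here tr M = \frac{4359}{525625}, so a^2 = (1 + tr M)/4 = \frac{132496}{525625} and a = ±\frac{364}{725}. Taking a = \frac{364}{725}: M21 - M12 = 0, M13 - M31 = \frac{912912}{525625}, M32 - M23 = 0, giving b12 = 0, b13 = \frac{627}{725}, b23 = 0, i.e. R = \frac{364}{725} + \frac{627}{725} \gamma_{13}.
Its \gamma_{13} coefficient is already positive.
Answer: \frac{364}{725} + \frac{627}{725} \gamma_{13}. Sheet selection: the two-to-one cover makes ±R indistinguishable at the matrix level (trace \frac{4359}{525625}), so uniqueness comes from the required sign on \gamma_{13}.


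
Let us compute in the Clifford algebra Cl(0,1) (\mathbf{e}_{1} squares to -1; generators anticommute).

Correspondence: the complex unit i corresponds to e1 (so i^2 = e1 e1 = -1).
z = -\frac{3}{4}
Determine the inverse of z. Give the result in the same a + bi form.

In blades: z = -\frac{3}{4}.
With qbar = -\frac{3}{4} (scalar fixed, mapped units negated), z qbar = \frac{9}{16} (the sum of squared coefficients), so z^-1 = qbar / (\frac{9}{16}) = -\frac{4}{3}; translating back:
Answer: -\frac{4}{3}


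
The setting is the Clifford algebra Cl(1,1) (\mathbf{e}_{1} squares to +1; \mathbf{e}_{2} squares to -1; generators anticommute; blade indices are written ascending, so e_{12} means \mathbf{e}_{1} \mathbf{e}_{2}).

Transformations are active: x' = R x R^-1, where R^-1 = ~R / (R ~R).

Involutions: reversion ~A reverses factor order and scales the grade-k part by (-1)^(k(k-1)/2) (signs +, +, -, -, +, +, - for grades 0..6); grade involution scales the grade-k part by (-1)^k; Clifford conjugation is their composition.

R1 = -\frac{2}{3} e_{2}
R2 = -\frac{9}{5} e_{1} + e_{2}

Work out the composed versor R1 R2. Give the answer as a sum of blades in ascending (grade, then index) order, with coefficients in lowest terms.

Distribute over the terms of R1 (each basis-blade product reordered to ascending indices, repeated generators contracted through their squares):
(-\frac{2}{3} e_{2}) R2 = \frac{2}{3} - \frac{6}{5} e_{12}
Answer: \frac{2}{3} - \frac{6}{5} e_{12}


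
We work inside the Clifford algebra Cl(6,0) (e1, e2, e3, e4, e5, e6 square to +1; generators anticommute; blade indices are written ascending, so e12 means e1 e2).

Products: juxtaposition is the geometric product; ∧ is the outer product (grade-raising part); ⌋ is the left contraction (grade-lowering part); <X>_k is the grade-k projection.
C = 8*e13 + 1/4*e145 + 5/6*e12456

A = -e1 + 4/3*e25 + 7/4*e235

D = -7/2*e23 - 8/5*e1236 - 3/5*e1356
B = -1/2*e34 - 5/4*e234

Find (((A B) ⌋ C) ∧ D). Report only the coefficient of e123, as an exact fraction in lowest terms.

step 1: -35/16*e45 + 1/2*e134 - 7/8*e245 + 5/3*e345 + 5/4*e1234 - 2/3*e2345
step 2: 35/64*e1 - 35/48*e16 + 175/96*e126
step 3: -245/128*e123 + 245/96*e1236
Answer: -245/128


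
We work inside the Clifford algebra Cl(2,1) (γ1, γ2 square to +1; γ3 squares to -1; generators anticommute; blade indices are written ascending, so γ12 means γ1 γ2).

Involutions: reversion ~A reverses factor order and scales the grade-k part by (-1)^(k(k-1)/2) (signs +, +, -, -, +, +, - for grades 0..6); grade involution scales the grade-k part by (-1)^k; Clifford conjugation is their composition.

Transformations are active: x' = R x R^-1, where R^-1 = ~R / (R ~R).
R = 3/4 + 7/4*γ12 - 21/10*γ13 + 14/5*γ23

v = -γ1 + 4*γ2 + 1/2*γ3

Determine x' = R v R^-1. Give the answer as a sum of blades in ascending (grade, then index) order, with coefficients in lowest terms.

~R = 3/4 - 7/4*γ12 + 21/10*γ13 - 14/5*γ23, and R ~R = -69/8, so R^-1 = ~R / (-69/8).
R v = 73/10*γ1 + 67/20*γ2 - 517/40*γ3 + 259/40*γ123
Answer: 6787/1725*γ1 - 822/575*γ2 - 607/690*γ3


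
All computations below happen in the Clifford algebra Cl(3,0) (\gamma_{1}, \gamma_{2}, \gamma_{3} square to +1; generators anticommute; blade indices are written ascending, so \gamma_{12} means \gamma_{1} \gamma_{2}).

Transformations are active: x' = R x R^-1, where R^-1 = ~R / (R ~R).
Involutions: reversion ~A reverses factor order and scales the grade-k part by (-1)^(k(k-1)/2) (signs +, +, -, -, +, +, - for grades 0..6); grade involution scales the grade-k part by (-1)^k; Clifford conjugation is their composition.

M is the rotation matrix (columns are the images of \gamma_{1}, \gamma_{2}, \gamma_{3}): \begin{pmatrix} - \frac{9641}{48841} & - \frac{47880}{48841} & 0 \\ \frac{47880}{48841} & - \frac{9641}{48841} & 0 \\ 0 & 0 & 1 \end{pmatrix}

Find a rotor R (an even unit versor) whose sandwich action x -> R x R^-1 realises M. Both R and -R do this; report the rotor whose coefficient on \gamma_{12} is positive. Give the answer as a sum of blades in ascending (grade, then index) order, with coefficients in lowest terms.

Method: write R = a + b12*\gamma_{12} + b13*\gamma_{13} + b23*\gamma_{23} with a^2 + b12^2 + b13^2 + b23^2 = 1 (so R^-1 = ~R). Expanding the columns R e_j ~R gives tr M = 4a^2 - 1 and, from the antisymmetric part, M21 - M12 = -4a*b12, M13 - M31 = 4a*b13, M32 - M23 = -4a*b23.
Here tr M = \frac{29559}{48841}, so a^2 = (1 + tr M)/4 = \frac{19600}{48841} and a = ±\frac{140}{221}. Taking a = \frac{140}{221}: M21 - M12 = \frac{95760}{48841}, M13 - M31 = 0, M32 - M23 = 0, giving b12 = -\frac{171}{221}, b13 = 0, b23 = 0, i.e. R = \frac{140}{221} - \frac{171}{221} \gamma_{12}.
Its \gamma_{12} coefficient is negative, so report the other preimage -R.
Answer: -\frac{140}{221} + \frac{171}{221} \gamma_{12}. Sheet selection: the two-to-one cover makes ±R indistinguishable at the matrix level (trace \frac{29559}{48841}), so uniqueness comes from the required sign on \gamma_{12}.


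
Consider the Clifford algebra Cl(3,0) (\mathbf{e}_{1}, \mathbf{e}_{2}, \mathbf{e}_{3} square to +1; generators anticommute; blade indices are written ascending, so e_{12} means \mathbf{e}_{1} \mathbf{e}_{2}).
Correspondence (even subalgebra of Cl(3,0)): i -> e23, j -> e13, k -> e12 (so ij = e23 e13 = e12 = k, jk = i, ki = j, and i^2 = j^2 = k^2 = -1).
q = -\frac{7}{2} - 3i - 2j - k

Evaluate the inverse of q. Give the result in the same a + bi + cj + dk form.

In blades: q = -\frac{7}{2} - e_{12} - 2 e_{13} - 3 e_{23}.
With qbar = -\frac{7}{2} + e_{12} + 2 e_{13} + 3 e_{23} (scalar fixed, mapped units negated), q qbar = \frac{105}{4} (the sum of squared coefficients), so q^-1 = qbar / (\frac{105}{4}) = -\frac{2}{15} + \frac{4}{105} e_{12} + \frac{8}{105} e_{13} + \frac{4}{35} e_{23}; translating back:
Answer: -\frac{2}{15} + \frac{4}{35}i + \frac{8}{105}j + \frac{4}{105}k


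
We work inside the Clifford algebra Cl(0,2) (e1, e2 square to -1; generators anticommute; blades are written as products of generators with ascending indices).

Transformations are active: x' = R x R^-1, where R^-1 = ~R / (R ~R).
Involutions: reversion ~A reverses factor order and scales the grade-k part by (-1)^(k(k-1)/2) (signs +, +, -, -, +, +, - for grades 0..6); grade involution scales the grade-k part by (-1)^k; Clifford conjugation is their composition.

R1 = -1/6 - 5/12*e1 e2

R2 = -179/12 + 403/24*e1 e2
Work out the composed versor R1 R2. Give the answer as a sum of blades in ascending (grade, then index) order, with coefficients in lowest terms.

Distribute over the terms of R1 (each basis-blade product reordered to ascending indices, repeated generators contracted through their squares):
(-1/6) R2 = 179/72 - 403/144*e1 e2
(-5/12*e1 e2) R2 = 2015/288 + 895/144*e1 e2
Summing the partial products and collecting blades:
Answer: 2731/288 + 41/12*e1 e2


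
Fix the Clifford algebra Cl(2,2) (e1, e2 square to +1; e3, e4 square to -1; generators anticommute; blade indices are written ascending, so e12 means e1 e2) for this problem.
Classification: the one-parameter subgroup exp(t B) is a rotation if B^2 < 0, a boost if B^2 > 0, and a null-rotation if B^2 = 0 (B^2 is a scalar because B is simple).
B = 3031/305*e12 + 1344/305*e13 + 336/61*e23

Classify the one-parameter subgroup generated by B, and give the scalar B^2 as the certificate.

B^2 term by term: the squares give (3031/305)^2*(e12)^2 + (1344/305)^2*(e13)^2 + (336/61)^2*(e23)^2 = 9186961/93025*(-1) + 1806336/93025*(+1) + 112896/3721*(+1) = -49 (each basis 2-blade squares to minus the product of its generators' squares); cross terms between blades sharing an index anticommute and cancel. So B^2 = -49.
Answer: rotation, certificate B^2 = -49. Because -49 is invariant under every versor sandwich, the classification follows from its sign alone.


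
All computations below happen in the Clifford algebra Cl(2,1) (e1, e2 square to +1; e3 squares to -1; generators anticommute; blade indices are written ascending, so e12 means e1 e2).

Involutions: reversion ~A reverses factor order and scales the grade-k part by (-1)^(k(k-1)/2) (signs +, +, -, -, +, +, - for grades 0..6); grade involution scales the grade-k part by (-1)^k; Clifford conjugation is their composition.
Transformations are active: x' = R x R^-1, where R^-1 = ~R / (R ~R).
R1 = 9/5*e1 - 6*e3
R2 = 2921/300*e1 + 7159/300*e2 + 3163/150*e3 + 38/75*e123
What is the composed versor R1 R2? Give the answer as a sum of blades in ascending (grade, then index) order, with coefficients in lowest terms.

Distribute over the terms of R1 (each basis-blade product reordered to ascending indices, repeated generators contracted through their squares):
(9/5*e1) R2 = 8763/500 + 21477/500*e12 + 9489/250*e13 + 114/125*e23
(-6*e3) R2 = 3163/25 + 76/25*e12 + 2921/50*e13 + 7159/50*e23
Summing the partial products and collecting blades:
Answer: 72023/500 + 22997/500*e12 + 12047/125*e13 + 36023/250*e23


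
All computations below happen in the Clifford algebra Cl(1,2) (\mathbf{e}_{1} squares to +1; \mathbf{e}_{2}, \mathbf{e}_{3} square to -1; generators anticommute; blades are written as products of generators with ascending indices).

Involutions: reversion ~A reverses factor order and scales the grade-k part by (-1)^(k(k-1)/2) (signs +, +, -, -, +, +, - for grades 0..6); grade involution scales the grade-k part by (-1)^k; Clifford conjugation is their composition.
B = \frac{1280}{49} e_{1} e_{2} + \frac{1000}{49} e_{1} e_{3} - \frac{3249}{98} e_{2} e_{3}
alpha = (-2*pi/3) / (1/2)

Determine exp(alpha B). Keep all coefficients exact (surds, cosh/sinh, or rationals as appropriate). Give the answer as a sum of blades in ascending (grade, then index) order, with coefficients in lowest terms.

B^2 term by term: the squares give (\frac{1280}{49})^2*(e_{1} e_{2})^2 + (\frac{1000}{49})^2*(e_{1} e_{3})^2 + (-\frac{3249}{98})^2*(e_{2} e_{3})^2 = \frac{1638400}{2401}*(+1) + \frac{1000000}{2401}*(+1) + \frac{10556001}{9604}*(-1) = -\frac{1}{4} (each basis 2-blade squares to minus the product of its generators' squares); cross terms between blades sharing an index anticommute and cancel. So B^2 = -\frac{1}{4}.
B^2 = -\frac{1}{4} — since the square is negative, the closed form is circular: l = \frac{1}{2}, alpha*l = - \frac{2 \pi}{3}, so exp(alpha B) = cos(- \frac{2 \pi}{3}) + (sin(- \frac{2 \pi}{3})/(\frac{1}{2}))*B = - \frac{1}{2} + (- \sqrt{3})*B.
Answer: - \frac{1}{2} - \frac{1280 \sqrt{3}}{49} e_{1} e_{2} - \frac{1000 \sqrt{3}}{49} e_{1} e_{3} + \frac{3249 \sqrt{3}}{98} e_{2} e_{3}


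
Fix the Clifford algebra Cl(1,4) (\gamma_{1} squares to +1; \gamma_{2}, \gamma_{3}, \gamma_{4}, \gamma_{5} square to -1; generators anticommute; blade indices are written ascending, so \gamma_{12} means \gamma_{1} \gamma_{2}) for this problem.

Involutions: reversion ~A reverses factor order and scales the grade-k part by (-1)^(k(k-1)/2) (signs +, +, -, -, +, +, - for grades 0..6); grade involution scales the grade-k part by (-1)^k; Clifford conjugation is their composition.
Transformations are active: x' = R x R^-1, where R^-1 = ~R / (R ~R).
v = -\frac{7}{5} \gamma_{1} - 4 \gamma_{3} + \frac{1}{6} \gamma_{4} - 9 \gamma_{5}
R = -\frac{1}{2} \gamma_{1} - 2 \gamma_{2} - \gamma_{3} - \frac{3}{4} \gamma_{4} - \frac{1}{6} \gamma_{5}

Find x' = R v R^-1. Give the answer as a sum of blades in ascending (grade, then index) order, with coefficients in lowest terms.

~R = -\frac{1}{2} \gamma_{1} - 2 \gamma_{2} - \gamma_{3} - \frac{3}{4} \gamma_{4} - \frac{1}{6} \gamma_{5}, and R ~R = -\frac{769}{144}, so R^-1 = ~R / (-\frac{769}{144}).
R v = -\frac{187}{40} - \frac{14}{5} \gamma_{12} + \frac{3}{5} \gamma_{13} - \frac{17}{15} \gamma_{14} + \frac{64}{15} \gamma_{15} + 8 \gamma_{23} - \frac{1}{3} \gamma_{24} + 18 \gamma_{25} - \frac{19}{6} \gamma_{34} + \frac{25}{3} \gamma_{35} + \frac{61}{9} \gamma_{45}
Answer: \frac{2017}{3845} \gamma_{1} - \frac{13464}{3845} \gamma_{2} + \frac{8648}{3845} \gamma_{3} - \frac{34139}{23070} \gamma_{4} + \frac{33483}{3845} \gamma_{5}


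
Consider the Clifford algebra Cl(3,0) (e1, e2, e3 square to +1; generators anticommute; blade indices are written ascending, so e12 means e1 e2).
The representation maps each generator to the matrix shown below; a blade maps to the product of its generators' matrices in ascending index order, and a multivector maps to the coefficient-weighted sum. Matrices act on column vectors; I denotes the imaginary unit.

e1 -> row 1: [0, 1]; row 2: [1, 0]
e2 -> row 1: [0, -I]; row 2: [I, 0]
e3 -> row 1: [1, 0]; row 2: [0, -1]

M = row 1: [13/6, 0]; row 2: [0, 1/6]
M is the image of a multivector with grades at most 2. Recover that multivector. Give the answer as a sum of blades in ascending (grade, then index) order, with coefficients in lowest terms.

Method: 1, rho(e1), rho(e2), rho(e3) form a trace-orthogonal basis of the 2x2 complex matrices (tr(X Y) = 2 if X = Y, else 0), so M = m0*1 + m1*rho(e1) + m2*rho(e2) + m3*rho(e3) with m0 = tr(M)/2 = 7/6, m1 = tr(M rho(e1))/2 = 0, m2 = tr(M rho(e2))/2 = 0, m3 = tr(M rho(e3))/2 = 1.
Multiplying table entries, the bivector images are rho(e12) = I*rho(e3), rho(e13) = -I*rho(e2), rho(e23) = I*rho(e1); with real blade coefficients the real parts of m0..m3 are the coefficients of 1, e1, e2, e3 and the imaginary parts give the bivectors (e23: Im m1, e13: -Im m2, e12: Im m3).
Answer: 7/6 + e3


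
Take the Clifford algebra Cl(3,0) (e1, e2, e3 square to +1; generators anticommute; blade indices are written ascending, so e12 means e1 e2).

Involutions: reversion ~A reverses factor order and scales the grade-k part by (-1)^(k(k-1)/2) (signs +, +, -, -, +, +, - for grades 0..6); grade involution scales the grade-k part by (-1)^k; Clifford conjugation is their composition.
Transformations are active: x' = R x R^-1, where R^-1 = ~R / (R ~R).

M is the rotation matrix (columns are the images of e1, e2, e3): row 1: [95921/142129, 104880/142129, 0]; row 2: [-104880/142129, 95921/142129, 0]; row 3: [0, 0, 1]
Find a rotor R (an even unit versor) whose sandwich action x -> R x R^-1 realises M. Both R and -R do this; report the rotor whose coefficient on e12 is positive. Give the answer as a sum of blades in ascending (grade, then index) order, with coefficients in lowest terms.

Method: write R = a + b12*e12 + b13*e13 + b23*e23 with a^2 + b12^2 + b13^2 + b23^2 = 1 (so R^-1 = ~R). Expanding the columns R e_j ~R gives tr M = 4a^2 - 1 and, from the antisymmetric part, M21 - M12 = -4a*b12, M13 - M31 = 4a*b13, M32 - M23 = -4a*b23.
Here tr M = 333971/142129, so a^2 = (1 + tr M)/4 = 119025/142129 and a = ±345/377. Taking a = 345/377: M21 - M12 = -209760/142129, M13 - M31 = 0, M32 - M23 = 0, giving b12 = 152/377, b13 = 0, b23 = 0, i.e. R = 345/377 + 152/377*e12.
Its e12 coefficient is already positive.
Answer: 345/377 + 152/377*e12. Note: both R and -R realise this M (trace 333971/142129); the covering map identifies them, and the e12-coefficient sign is the tie-breaker.


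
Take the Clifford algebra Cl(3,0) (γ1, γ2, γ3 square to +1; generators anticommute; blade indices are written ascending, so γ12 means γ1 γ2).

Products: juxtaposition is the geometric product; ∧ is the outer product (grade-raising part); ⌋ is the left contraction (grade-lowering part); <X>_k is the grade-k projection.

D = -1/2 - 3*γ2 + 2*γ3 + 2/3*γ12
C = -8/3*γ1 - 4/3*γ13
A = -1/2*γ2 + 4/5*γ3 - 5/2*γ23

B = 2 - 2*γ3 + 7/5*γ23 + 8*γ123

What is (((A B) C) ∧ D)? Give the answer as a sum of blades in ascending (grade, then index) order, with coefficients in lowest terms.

step 1: 19/10 + 20*γ1 + 72/25*γ2 + 9/10*γ3 + 32/5*γ12 + 4*γ13 - 4*γ23
step 2: -48 - 58/15*γ1 + 256/15*γ2 - 16*γ3 + 976/75*γ12 - 2/15*γ13 + 128/15*γ23 + 1088/75*γ123
step 3: 24 + 29/15*γ1 + 2032/15*γ2 - 88*γ3 - 2018/75*γ12 - 23/3*γ13 - 272/15*γ23 + 578/75*γ123
Answer: 24 + 29/15*γ1 + 2032/15*γ2 - 88*γ3 - 2018/75*γ12 - 23/3*γ13 - 272/15*γ23 + 578/75*γ123


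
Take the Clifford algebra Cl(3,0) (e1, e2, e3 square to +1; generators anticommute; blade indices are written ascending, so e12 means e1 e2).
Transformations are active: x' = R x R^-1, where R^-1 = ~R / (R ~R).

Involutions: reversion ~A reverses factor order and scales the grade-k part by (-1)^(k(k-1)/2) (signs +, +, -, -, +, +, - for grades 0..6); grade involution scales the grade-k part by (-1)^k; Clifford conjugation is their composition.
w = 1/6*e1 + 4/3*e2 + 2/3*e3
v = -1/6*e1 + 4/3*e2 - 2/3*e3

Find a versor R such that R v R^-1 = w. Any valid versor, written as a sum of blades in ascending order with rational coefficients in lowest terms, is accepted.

The midline construction: v and w both square to 9/4, so reflecting in their sum 8/3*e2 exchanges them.
Answer: 8/3*e2


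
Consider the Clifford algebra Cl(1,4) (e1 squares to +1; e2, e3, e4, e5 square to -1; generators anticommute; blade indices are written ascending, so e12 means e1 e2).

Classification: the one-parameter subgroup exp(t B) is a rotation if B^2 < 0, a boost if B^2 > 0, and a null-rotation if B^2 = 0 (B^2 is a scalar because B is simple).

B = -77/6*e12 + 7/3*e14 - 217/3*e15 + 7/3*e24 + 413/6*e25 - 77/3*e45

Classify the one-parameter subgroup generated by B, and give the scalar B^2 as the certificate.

B^2 term by term: the squares give (-77/6)^2*(e12)^2 + (7/3)^2*(e14)^2 + (-217/3)^2*(e15)^2 + (7/3)^2*(e24)^2 + (413/6)^2*(e25)^2 + (-77/3)^2*(e45)^2 = 5929/36*(+1) + 49/9*(+1) + 47089/9*(+1) + 49/9*(-1) + 170569/36*(-1) + 5929/9*(-1) = 0 (each basis 2-blade squares to minus the product of its generators' squares); cross terms between blades sharing an index anticommute and cancel; the commuting (index-disjoint) pairs give grade-4 terms 2*c*c'*(blade product), which cancel blade by blade — e1245: 5929/9 - 2891/9 - 3038/9 = 0 — confirming B is simple. So B^2 = 0.
Answer: null-rotation, certificate B^2 = 0. One invariant decides it: the square 0 survives every conjugation, and its sign is exactly the classification.


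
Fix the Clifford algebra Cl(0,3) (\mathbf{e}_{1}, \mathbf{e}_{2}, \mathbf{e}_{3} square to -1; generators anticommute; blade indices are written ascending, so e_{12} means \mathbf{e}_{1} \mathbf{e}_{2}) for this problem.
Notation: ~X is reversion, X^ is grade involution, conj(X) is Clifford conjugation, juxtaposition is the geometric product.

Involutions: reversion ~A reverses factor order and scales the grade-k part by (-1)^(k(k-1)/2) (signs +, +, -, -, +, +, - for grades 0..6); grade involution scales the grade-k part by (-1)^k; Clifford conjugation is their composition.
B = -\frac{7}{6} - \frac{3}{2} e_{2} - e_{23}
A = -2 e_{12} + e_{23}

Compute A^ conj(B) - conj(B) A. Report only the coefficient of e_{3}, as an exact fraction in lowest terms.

first term: -1 + 3 e_{1} + \frac{3}{2} e_{3} + \frac{7}{3} e_{12} + 2 e_{13} - \frac{7}{6} e_{23}
second term: -1 - 3 e_{1} - \frac{3}{2} e_{3} + \frac{7}{3} e_{12} - 2 e_{13} - \frac{7}{6} e_{23}
Answer: 3


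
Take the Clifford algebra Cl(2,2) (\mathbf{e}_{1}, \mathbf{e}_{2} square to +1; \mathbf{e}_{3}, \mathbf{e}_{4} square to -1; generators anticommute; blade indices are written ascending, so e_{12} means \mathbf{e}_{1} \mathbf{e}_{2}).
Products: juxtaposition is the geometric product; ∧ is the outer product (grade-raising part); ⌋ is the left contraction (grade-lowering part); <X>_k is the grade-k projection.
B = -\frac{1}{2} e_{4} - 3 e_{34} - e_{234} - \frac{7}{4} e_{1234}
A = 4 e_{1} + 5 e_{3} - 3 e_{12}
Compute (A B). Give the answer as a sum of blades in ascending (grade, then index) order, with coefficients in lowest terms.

step 1: 15 e_{4} - 2 e_{14} - 5 e_{24} - \frac{31}{4} e_{34} + \frac{41}{4} e_{124} - 9 e_{134} - 7 e_{234} + 5 e_{1234}
Answer: 15 e_{4} - 2 e_{14} - 5 e_{24} - \frac{31}{4} e_{34} + \frac{41}{4} e_{124} - 9 e_{134} - 7 e_{234} + 5 e_{1234}


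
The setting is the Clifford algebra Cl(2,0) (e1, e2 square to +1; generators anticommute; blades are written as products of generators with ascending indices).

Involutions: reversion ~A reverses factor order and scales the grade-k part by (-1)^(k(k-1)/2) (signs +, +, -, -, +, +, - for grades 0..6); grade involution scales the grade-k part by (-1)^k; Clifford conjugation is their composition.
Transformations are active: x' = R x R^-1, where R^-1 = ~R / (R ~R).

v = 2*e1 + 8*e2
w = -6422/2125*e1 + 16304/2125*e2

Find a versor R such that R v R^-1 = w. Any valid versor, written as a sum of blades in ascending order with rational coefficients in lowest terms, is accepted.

Key observation: q(v) = q(w) = 68 (sandwiches preserve the norm), so R = v + w = -2172/2125*e1 + 33304/2125*e2 works whenever it is invertible — the component of v along it is kept and (v - w)/2 reverses, sending v to w.
Answer: -2172/2125*e1 + 33304/2125*e2


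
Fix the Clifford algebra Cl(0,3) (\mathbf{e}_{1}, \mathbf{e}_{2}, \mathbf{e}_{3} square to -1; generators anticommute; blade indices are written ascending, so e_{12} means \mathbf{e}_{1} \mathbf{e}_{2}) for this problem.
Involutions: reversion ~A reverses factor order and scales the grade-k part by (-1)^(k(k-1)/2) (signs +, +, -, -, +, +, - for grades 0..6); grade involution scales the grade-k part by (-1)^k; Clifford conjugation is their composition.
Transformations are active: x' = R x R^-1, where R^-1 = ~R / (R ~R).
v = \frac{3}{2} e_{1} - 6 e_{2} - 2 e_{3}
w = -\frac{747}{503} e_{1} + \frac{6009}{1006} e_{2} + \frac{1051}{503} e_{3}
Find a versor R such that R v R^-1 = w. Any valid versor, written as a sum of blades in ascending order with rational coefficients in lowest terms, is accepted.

Key observation: q(v) = q(w) = -\frac{169}{4} (sandwiches preserve the norm), so R = v + w = \frac{15}{1006} e_{1} - \frac{27}{1006} e_{2} + \frac{45}{503} e_{3} works whenever it is invertible — the component of v along it is kept and (v - w)/2 reverses, sending v to w.
Answer: \frac{15}{1006} e_{1} - \frac{27}{1006} e_{2} + \frac{45}{503} e_{3}


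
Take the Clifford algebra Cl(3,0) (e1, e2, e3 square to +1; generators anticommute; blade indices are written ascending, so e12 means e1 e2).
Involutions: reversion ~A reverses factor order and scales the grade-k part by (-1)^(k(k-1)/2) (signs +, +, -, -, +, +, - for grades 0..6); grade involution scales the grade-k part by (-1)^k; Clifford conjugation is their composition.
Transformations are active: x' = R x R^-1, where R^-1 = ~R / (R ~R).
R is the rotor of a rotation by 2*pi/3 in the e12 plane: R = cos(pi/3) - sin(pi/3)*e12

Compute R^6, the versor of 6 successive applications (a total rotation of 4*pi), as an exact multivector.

Because a rotor carries half the rotation angle, composing 6 copies of this e12-plane rotor multiplies the phase: 6*(pi/3) = 2*pi, hence R^6 = cos(2*pi) - sin(2*pi)*e12.
cos(2*pi) = 1 and sin(2*pi) = 0, so R^6 = 1. The total rotation 4*pi is 2 full turns, so every vector returns to itself, yet the rotor is +1, back on the identity sheet (an even number of 2*pi turns).
Answer: 1


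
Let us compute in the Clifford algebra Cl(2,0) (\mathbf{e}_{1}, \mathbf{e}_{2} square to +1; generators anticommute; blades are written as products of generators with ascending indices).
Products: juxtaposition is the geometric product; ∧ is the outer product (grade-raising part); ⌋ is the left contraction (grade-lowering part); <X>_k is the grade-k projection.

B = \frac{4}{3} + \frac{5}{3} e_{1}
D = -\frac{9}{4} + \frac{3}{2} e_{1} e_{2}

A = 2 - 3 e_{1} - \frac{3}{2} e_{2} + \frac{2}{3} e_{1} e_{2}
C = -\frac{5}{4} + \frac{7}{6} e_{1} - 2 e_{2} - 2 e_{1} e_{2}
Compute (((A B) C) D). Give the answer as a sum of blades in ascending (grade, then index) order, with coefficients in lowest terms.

step 1: -\frac{7}{3} - \frac{2}{3} e_{1} - \frac{28}{9} e_{2} + \frac{61}{18} e_{1} e_{2}
step 2: \frac{545}{36} - \frac{134}{9} e_{1} + \frac{641}{108} e_{2} + \frac{1165}{216} e_{1} e_{2}
step 3: -\frac{3035}{72} + \frac{1771}{72} e_{1} - \frac{571}{16} e_{2} + \frac{1015}{96} e_{1} e_{2}
Answer: -\frac{3035}{72} + \frac{1771}{72} e_{1} - \frac{571}{16} e_{2} + \frac{1015}{96} e_{1} e_{2}


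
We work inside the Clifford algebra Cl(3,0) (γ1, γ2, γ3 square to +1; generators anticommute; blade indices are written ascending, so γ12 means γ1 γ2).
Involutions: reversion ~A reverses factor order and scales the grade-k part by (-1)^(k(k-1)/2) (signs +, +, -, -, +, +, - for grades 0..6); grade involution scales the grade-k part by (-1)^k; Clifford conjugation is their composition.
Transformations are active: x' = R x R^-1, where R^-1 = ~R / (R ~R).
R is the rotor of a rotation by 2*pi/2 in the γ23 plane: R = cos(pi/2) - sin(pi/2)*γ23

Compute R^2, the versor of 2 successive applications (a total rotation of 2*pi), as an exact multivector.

Half-angle bookkeeping: 2 applications in γ23 add up to rotor phase 2*pi/2 = pi, so R^2 = cos(pi) - sin(pi)*γ23.
cos(pi) = -1 and sin(pi) = 0, so R^2 = -1. The total rotation 2*pi is 1 full turn, so every vector returns to itself, yet the rotor is -1, on the OTHER sheet of the double cover (an odd number of 2*pi turns).
Answer: -1


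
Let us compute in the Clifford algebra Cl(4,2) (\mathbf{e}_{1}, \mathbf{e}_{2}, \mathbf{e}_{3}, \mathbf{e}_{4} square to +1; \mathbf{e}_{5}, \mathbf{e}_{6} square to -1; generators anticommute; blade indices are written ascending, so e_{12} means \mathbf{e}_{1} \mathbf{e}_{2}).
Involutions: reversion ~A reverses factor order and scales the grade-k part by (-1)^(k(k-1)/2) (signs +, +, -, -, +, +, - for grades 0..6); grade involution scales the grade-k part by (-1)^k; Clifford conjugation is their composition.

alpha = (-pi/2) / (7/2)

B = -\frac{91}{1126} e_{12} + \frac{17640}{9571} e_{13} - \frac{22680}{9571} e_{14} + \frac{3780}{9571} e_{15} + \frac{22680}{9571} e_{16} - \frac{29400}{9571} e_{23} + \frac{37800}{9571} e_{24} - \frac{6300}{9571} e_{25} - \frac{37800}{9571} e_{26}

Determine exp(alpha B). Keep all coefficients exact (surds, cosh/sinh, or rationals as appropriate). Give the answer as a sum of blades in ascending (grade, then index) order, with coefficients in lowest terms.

B^2 term by term: the squares give (-\frac{91}{1126})^2*(e_{12})^2 + (\frac{17640}{9571})^2*(e_{13})^2 + (-\frac{22680}{9571})^2*(e_{14})^2 + (\frac{3780}{9571})^2*(e_{15})^2 + (\frac{22680}{9571})^2*(e_{16})^2 + (-\frac{29400}{9571})^2*(e_{23})^2 + (\frac{37800}{9571})^2*(e_{24})^2 + (-\frac{6300}{9571})^2*(e_{25})^2 + (-\frac{37800}{9571})^2*(e_{26})^2 = \frac{8281}{1267876}*(-1) + \frac{311169600}{91604041}*(-1) + \frac{514382400}{91604041}*(-1) + \frac{14288400}{91604041}*(+1) + \frac{514382400}{91604041}*(+1) + \frac{864360000}{91604041}*(-1) + \frac{1428840000}{91604041}*(-1) + \frac{39690000}{91604041}*(+1) + \frac{1428840000}{91604041}*(+1) = -\frac{49}{4} (each basis 2-blade squares to minus the product of its generators' squares); cross terms between blades sharing an index anticommute and cancel; the commuting (index-disjoint) pairs give grade-4 terms 2*c*c'*(blade product), which cancel blade by blade — e_{1234}: -\frac{1333584000}{91604041} + \frac{1333584000}{91604041} = 0; e_{1235}: \frac{222264000}{91604041} - \frac{222264000}{91604041} = 0; e_{1236}: \frac{1333584000}{91604041} - \frac{1333584000}{91604041} = 0; e_{1245}: -\frac{285768000}{91604041} + \frac{285768000}{91604041} = 0; e_{1246}: -\frac{1714608000}{91604041} + \frac{1714608000}{91604041} = 0; e_{1256}: \frac{285768000}{91604041} - \frac{285768000}{91604041} = 0 — confirming B is simple. So B^2 = -\frac{49}{4}.
B^2 = -\frac{49}{4} — a negative square means the series sums to a rotation: l = \frac{7}{2}, alpha*l = - \frac{\pi}{2}, so exp(alpha B) = cos(- \frac{\pi}{2}) + (sin(- \frac{\pi}{2})/(\frac{7}{2}))*B = 0 + (- \frac{2}{7})*B.
Answer: \frac{13}{563} e_{12} - \frac{5040}{9571} e_{13} + \frac{6480}{9571} e_{14} - \frac{1080}{9571} e_{15} - \frac{6480}{9571} e_{16} + \frac{8400}{9571} e_{23} - \frac{10800}{9571} e_{24} + \frac{1800}{9571} e_{25} + \frac{10800}{9571} e_{26}


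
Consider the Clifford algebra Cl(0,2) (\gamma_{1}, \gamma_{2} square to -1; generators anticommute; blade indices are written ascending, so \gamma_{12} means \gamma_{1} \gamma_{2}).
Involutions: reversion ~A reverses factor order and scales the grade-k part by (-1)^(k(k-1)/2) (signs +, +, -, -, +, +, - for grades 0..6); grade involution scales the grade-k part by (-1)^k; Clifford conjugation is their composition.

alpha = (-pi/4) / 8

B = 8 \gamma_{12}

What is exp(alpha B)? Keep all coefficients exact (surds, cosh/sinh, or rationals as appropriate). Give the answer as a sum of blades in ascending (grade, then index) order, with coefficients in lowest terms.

B^2 = (8)^2*(\gamma_{12})^2 = 64*(-1) = -64 (a basis 2-blade squares to minus the product of its generators' squares).
B^2 = -64 — circular case — the even/odd split gives cos and sin: l = 8, alpha*l = - \frac{\pi}{4}, so exp(alpha B) = cos(- \frac{\pi}{4}) + (sin(- \frac{\pi}{4})/8)*B = \frac{\sqrt{2}}{2} + (- \frac{\sqrt{2}}{16})*B.
Answer: \frac{\sqrt{2}}{2} - \frac{\sqrt{2}}{2} \gamma_{12}


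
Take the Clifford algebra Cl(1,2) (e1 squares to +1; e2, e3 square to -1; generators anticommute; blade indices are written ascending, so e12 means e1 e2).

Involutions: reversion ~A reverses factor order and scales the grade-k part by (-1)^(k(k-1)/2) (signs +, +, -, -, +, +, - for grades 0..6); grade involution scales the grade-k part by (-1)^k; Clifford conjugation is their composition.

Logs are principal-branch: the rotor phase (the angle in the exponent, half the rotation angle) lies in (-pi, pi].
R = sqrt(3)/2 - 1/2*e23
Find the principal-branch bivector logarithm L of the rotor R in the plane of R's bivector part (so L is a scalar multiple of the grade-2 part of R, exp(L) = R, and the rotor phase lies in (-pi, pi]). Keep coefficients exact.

The scalar part of R is sqrt(3)/2, which pins the rotor phase on the principal branch; dividing the bivector part by the sine of that phase recovers the unit plane, and L is the phase times that plane.
Concretely: cos(phase) = sqrt(3)/2 gives phase = ±pi/6, and since phase/sin(phase) is even the sign is immaterial: L = (phase/sin(phase)) * <R>_2 = (pi/3) * <R>_2.
Answer: -pi/6*e23


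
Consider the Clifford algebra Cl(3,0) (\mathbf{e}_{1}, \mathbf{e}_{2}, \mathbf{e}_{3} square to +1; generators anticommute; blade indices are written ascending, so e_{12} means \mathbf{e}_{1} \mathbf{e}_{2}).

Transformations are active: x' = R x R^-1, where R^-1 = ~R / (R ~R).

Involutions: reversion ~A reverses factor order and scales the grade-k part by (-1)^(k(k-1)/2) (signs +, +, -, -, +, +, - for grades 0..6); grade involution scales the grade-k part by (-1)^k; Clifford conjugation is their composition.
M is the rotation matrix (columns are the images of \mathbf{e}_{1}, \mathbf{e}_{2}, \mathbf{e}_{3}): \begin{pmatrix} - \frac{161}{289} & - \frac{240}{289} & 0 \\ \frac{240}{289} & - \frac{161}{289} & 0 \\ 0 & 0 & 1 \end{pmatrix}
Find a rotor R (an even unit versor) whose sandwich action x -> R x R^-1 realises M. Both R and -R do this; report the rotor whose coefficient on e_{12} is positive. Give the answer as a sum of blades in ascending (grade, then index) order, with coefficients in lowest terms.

Method: write R = a + b12*e_{12} + b13*e_{13} + b23*e_{23} with a^2 + b12^2 + b13^2 + b23^2 = 1 (so R^-1 = ~R). Expanding the columns R e_j ~R gives tr M = 4a^2 - 1 and, from the antisymmetric part, M21 - M12 = -4a*b12, M13 - M31 = 4a*b13, M32 - M23 = -4a*b23.
Here tr M = -\frac{33}{289}, so a^2 = (1 + tr M)/4 = \frac{64}{289} and a = ±\frac{8}{17}. Taking a = \frac{8}{17}: M21 - M12 = \frac{480}{289}, M13 - M31 = 0, M32 - M23 = 0, giving b12 = -\frac{15}{17}, b13 = 0, b23 = 0, i.e. R = \frac{8}{17} - \frac{15}{17} e_{12}.
Its e_{12} coefficient is negative, so report the other preimage -R.
Answer: -\frac{8}{17} + \frac{15}{17} e_{12}. Uniqueness: Spin(3) -> SO(3) maps R and -R to the same rotation of trace -\frac{33}{289}; fixing the sign of the e_{12} coefficient removes the ambiguity.


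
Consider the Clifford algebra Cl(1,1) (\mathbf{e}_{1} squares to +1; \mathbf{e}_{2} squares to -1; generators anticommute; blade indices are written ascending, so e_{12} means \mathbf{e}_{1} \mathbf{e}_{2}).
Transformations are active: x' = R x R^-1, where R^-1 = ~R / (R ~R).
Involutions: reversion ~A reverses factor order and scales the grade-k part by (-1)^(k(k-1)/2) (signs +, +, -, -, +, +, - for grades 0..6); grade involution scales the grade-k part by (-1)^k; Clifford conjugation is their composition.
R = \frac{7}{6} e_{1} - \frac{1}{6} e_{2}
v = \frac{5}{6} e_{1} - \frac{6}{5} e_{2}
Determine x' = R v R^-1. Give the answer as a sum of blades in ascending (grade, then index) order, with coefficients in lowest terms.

~R = \frac{7}{6} e_{1} - \frac{1}{6} e_{2}, and R ~R = \frac{4}{3}, so R^-1 = ~R / (\frac{4}{3}).
R v = \frac{139}{180} - \frac{227}{180} e_{12}
Answer: \frac{373}{720} e_{1} + \frac{145}{144} e_{2}
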